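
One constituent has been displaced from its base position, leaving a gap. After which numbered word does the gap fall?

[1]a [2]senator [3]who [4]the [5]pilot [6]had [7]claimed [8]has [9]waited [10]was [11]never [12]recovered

The displaced element is "a senator" (word 2).
It is linked across 1 clause boundary (Ø).
It functions as the subject of "waited", so the gap sits immediately after word 7 ("claimed").
Base order: The pilot had claimed that a senator has waited.

7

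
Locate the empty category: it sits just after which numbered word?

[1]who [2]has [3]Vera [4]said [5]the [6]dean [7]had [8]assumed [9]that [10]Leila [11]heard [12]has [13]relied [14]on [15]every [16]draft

11

The displaced element is "who" (word 1).
It is linked across 3 clause boundaries (Ø → that → Ø).
It functions as the subject of "relied", so the gap sits immediately after word 11 ("heard").
Base order: Vera has said the dean had assumed that Leila heard that who has relied on every draft.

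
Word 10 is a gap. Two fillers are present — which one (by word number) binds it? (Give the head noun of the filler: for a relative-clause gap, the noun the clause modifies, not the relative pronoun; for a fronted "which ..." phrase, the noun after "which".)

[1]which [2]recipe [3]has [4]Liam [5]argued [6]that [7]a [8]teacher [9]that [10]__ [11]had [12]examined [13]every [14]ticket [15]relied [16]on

The marked gap is inside the relative clause, the subject of "examined".
Its filler is the head noun "teacher" (via "that"), at word 8.
(The other dependency links word 2 to a gap after word 16.)

8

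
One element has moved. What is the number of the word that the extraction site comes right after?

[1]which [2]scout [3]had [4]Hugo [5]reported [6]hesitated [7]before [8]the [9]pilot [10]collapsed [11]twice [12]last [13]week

5

The displaced element is "which scout" (word 2).
It is linked across 1 clause boundary (Ø).
It functions as the subject of "hesitated", so the gap sits immediately after word 5 ("reported").
Base order: Hugo had reported that which scout hesitated before the pilot collapsed twice last week.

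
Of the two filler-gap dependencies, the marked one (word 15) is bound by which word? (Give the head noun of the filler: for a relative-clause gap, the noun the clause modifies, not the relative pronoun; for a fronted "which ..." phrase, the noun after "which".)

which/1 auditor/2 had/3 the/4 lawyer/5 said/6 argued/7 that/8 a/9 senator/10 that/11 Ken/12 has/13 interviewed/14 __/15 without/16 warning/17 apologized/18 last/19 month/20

The marked gap is inside the relative clause, the direct object of "interviewed".
Its filler is the head noun "senator" (via "that"), at word 10.
(The other dependency links word 2 to a gap after word 6.)

10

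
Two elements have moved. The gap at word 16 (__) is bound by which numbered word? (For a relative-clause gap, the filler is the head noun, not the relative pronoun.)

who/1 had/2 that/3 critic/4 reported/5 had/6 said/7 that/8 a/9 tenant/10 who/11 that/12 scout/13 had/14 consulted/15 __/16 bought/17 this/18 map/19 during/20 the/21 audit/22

10

The marked gap is inside the relative clause, the direct object of "consulted".
Its filler is the head noun "tenant" (via "who"), at word 10.
(The other dependency links word 1 to a gap after word 5.)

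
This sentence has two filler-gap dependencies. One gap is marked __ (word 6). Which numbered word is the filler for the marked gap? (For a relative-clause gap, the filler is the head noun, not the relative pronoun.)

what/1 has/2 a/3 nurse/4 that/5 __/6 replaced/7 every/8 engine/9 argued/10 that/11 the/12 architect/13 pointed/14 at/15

The marked gap is inside the relative clause, the subject of "replaced".
Its filler is the head noun "nurse" (via "that"), at word 4.
(The other dependency links word 1 to a gap after word 15.)

4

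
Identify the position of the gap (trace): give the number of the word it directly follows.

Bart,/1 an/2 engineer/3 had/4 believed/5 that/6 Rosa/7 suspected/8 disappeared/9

The displaced element is "Bart" (word 1).
It is linked across 2 clause boundaries (that → Ø).
It functions as the subject of "disappeared", so the gap sits immediately after word 8 ("suspected").
Base order: An engineer had believed that Rosa suspected Bart disappeared.

8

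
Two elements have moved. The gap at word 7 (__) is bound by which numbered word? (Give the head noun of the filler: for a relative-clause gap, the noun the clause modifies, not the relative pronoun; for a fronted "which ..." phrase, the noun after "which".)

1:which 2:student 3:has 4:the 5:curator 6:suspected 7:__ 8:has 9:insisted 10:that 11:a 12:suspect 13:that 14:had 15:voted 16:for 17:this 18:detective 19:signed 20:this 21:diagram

2

The marked gap is the subject of "insisted".
Its filler is the fronted wh-phrase "which student", at word 2.
(The other dependency links word 12 to a gap after word 13.)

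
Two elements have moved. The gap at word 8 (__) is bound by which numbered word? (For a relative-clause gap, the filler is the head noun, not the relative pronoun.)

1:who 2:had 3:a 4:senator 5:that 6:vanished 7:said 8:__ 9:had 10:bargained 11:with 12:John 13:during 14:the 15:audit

1

The marked gap is the subject of "bargained".
Its filler is the fronted wh-phrase "who", at word 1.
(The other dependency links word 4 to a gap after word 5.)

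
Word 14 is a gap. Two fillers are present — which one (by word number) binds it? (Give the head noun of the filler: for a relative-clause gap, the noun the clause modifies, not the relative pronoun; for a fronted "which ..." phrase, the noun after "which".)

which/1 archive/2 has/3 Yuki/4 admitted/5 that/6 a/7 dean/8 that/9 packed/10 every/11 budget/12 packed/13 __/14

2

The marked gap is the direct object of "packed".
Its filler is the fronted wh-phrase "which archive", at word 2.
(The other dependency links word 8 to a gap after word 9.)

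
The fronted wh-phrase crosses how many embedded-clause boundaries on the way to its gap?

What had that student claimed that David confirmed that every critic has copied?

2

"what" is extracted from the object of "copied".
Boundaries crossed, outermost first: [that], [that] — 2 in total.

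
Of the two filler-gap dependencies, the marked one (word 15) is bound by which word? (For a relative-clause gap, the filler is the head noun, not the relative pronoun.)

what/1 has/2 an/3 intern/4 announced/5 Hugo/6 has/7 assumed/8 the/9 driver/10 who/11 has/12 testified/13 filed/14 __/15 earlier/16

1

The marked gap is the direct object of "filed".
Its filler is the fronted wh-phrase "what", at word 1.
(The other dependency links word 10 to a gap after word 11.)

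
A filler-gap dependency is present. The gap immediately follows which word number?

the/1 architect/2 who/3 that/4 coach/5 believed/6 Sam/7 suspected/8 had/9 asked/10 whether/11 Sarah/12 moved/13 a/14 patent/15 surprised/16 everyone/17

The displaced element is "the architect" (word 2).
It is linked across 2 clause boundaries (Ø → Ø).
It functions as the subject of "asked", so the gap sits immediately after word 8 ("suspected").
Base order: That coach believed Sam suspected that the architect had asked whether Sarah moved a patent.

8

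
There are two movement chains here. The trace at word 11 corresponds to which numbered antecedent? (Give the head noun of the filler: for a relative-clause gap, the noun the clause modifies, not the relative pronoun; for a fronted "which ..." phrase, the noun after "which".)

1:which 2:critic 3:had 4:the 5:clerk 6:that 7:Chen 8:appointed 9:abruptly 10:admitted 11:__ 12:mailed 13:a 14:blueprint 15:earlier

2

The marked gap is the subject of "mailed".
Its filler is the fronted wh-phrase "which critic", at word 2.
(The other dependency links word 5 to a gap after word 8.)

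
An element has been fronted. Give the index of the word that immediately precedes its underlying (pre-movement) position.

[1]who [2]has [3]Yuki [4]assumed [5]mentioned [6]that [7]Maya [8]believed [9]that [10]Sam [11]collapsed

4

The displaced element is "who" (word 1).
It is linked across 1 clause boundary (Ø).
It functions as the subject of "mentioned", so the gap sits immediately after word 4 ("assumed").
Base order: Yuki has assumed who mentioned that Maya believed that Sam collapsed.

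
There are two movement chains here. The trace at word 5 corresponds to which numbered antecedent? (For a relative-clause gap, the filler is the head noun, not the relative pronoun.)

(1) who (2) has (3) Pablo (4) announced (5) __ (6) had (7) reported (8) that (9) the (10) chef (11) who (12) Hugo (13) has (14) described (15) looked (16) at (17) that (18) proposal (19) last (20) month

1

The marked gap is the subject of "reported".
Its filler is the fronted wh-phrase "who", at word 1.
(The other dependency links word 10 to a gap after word 14.)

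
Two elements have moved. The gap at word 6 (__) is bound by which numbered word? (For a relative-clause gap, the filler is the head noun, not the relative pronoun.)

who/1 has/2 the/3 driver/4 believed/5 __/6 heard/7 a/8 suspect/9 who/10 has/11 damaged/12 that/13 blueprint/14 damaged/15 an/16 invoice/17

1

The marked gap is the subject of "heard".
Its filler is the fronted wh-phrase "who", at word 1.
(The other dependency links word 9 to a gap after word 10.)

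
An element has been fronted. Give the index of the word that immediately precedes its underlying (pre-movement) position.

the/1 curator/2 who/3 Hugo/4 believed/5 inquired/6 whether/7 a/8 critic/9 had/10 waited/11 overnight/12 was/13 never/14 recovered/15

The displaced element is "the curator" (word 2).
It is linked across 1 clause boundary (Ø).
It functions as the subject of "inquired", so the gap sits immediately after word 5 ("believed").
Base order: Hugo believed that the curator inquired whether a critic had waited overnight.

5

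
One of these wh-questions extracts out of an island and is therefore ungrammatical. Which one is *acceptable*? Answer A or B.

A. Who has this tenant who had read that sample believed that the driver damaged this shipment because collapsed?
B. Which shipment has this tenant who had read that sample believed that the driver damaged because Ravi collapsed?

B

In A, the wh-phrase is extracted from inside an adjunct island (introduced by "because"), which blocks movement.
In B, the extraction path crosses only that-complement boundaries, which are transparent.
So B is grammatical.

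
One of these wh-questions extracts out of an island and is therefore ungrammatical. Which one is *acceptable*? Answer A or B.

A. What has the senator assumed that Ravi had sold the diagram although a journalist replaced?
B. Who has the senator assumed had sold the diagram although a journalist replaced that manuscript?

In A, the wh-phrase is extracted from inside an adjunct island (introduced by "although"), which blocks movement.
In B, the extraction path crosses only that-complement boundaries, which are transparent.
So B is grammatical.

B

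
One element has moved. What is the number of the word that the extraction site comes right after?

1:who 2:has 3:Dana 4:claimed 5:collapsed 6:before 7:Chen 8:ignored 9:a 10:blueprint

The displaced element is "who" (word 1).
It is linked across 1 clause boundary (Ø).
It functions as the subject of "collapsed", so the gap sits immediately after word 4 ("claimed").
Base order: Dana has claimed who collapsed before Chen ignored a blueprint.

4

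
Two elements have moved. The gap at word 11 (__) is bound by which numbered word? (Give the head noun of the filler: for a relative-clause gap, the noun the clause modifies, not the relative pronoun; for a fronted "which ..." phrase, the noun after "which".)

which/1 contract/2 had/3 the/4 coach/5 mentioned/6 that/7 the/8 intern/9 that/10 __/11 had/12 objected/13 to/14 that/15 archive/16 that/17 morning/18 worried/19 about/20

The marked gap is inside the relative clause, the subject of "objected".
Its filler is the head noun "intern" (via "that"), at word 9.
(The other dependency links word 2 to a gap after word 20.)

9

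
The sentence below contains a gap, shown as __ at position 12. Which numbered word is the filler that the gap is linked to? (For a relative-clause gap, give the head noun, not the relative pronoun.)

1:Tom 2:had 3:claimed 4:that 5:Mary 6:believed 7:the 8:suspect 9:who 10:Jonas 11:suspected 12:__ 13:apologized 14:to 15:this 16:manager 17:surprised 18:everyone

8

The gap at 12 is the subject of "apologized", inside a relative clause.
The relative pronoun is "who" (word 9); it is bound by the head noun immediately before it.
Its filler is the head noun "suspect", at word 8.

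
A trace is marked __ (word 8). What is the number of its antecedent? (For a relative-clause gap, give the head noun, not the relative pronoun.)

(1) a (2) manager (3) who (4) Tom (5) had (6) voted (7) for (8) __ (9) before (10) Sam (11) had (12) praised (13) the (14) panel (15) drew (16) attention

2

The gap at 8 is the prepositional object of "voted", inside a relative clause.
The relative pronoun is "who" (word 3); it is bound by the head noun immediately before it.
Its filler is the head noun "manager", at word 2.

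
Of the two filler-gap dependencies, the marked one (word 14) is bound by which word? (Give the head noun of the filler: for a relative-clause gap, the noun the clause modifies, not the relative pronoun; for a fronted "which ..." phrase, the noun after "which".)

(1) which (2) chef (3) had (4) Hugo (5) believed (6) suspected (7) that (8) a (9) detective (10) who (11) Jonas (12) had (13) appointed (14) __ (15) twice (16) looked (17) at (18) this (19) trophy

The marked gap is inside the relative clause, the direct object of "appointed".
Its filler is the head noun "detective" (via "who"), at word 9.
(The other dependency links word 2 to a gap after word 5.)

9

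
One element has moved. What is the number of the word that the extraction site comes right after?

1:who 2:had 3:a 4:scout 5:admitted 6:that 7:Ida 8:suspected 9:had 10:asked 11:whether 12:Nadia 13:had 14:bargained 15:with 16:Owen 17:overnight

8

The displaced element is "who" (word 1).
It is linked across 2 clause boundaries (that → Ø).
It functions as the subject of "asked", so the gap sits immediately after word 8 ("suspected").
Base order: A scout had admitted that Ida suspected that who had asked whether Nadia had bargained with Owen overnight.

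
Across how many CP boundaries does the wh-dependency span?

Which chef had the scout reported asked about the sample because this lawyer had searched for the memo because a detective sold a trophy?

"which chef" is extracted from the subject of "asked".
Boundaries crossed, outermost first: [Ø] — 1 in total.

1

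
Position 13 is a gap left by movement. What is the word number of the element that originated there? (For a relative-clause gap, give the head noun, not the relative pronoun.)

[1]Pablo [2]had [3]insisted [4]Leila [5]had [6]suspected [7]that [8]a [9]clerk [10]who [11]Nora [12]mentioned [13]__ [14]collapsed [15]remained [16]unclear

The gap at 13 is the subject of "collapsed", inside a relative clause.
The relative pronoun is "who" (word 10); it is bound by the head noun immediately before it.
Its filler is the head noun "clerk", at word 9.

9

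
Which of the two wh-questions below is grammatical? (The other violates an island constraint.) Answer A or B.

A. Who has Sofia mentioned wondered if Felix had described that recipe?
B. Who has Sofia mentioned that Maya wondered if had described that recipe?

In B, the wh-phrase is extracted from inside a wh-island (introduced by "if"), which blocks movement.
In A, the extraction path crosses only that-complement boundaries, which are transparent.
So A is grammatical.

A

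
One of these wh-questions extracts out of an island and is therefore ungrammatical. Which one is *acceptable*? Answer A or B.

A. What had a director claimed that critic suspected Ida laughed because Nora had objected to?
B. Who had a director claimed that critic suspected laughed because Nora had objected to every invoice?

In A, the wh-phrase is extracted from inside an adjunct island (introduced by "because"), which blocks movement.
In B, the extraction path crosses only that-complement boundaries, which are transparent.
So B is grammatical.

B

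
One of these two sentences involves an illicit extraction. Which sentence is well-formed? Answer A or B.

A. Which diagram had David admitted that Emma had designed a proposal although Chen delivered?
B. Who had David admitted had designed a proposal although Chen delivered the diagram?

B

In A, the wh-phrase is extracted from inside an adjunct island (introduced by "although"), which blocks movement.
In B, the extraction path crosses only that-complement boundaries, which are transparent.
So B is grammatical.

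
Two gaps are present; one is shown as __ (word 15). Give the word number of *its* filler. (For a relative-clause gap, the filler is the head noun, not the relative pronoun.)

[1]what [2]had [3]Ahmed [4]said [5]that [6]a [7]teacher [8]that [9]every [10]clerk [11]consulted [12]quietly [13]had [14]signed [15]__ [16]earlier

The marked gap is the direct object of "signed".
Its filler is the fronted wh-phrase "what", at word 1.
(The other dependency links word 7 to a gap after word 11.)

1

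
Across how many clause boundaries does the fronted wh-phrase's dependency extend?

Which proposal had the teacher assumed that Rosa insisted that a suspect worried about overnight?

2

"which proposal" is extracted from the PP object of "worried".
Boundaries crossed, outermost first: [that], [that] — 2 in total.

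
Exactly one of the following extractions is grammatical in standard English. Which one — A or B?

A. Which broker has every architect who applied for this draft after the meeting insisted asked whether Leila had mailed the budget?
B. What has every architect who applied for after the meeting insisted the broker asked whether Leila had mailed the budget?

A

In B, the wh-phrase is extracted from inside a complex-NP island (relative clause) (introduced by "who"), which blocks movement.
In A, the extraction path crosses only that-complement boundaries, which are transparent.
So A is grammatical.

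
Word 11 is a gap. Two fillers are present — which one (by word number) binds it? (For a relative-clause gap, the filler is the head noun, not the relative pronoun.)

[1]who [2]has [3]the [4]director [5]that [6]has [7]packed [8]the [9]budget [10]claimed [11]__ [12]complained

1

The marked gap is the subject of "complained".
Its filler is the fronted wh-phrase "who", at word 1.
(The other dependency links word 4 to a gap after word 5.)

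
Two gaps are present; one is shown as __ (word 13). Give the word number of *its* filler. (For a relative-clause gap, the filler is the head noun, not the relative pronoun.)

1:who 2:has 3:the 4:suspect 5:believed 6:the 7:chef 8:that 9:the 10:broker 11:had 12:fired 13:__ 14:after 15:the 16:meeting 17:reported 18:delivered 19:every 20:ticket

7

The marked gap is inside the relative clause, the direct object of "fired".
Its filler is the head noun "chef" (via "that"), at word 7.
(The other dependency links word 1 to a gap after word 17.)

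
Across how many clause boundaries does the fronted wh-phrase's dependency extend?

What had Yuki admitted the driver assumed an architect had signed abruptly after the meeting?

"what" is extracted from the object of "signed".
Boundaries crossed, outermost first: [Ø], [Ø] — 2 in total.

2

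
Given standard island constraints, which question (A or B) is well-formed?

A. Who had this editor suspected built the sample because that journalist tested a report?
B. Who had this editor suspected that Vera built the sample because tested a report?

A

In B, the wh-phrase is extracted from inside an adjunct island (introduced by "because"), which blocks movement.
In A, the extraction path crosses only that-complement boundaries, which are transparent.
So A is grammatical.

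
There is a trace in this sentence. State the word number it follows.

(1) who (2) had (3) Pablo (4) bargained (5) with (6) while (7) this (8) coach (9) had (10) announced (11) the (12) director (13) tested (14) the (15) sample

The displaced element is "who" (word 1).
It functions as the object of the preposition "with" of "bargained", so the gap sits immediately after word 5 ("with").
Base order: Pablo had bargained with who while this coach had announced the director tested the sample.

5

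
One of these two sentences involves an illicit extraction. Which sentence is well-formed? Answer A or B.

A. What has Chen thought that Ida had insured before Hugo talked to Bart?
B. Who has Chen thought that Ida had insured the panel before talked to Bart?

A

In B, the wh-phrase is extracted from inside an adjunct island (introduced by "before"), which blocks movement.
In A, the extraction path crosses only that-complement boundaries, which are transparent.
So A is grammatical.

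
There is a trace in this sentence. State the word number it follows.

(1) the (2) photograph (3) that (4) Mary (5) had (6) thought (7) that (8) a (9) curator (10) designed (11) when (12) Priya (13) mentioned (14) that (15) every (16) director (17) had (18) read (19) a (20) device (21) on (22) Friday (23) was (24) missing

10

The displaced element is "the photograph" (word 2).
It is linked across 1 clause boundary (that).
It functions as the direct object of "designed", so the gap sits immediately after word 10 ("designed").
Base order: Mary had thought that a curator designed the photograph when Priya mentioned that every director had read a device on Friday.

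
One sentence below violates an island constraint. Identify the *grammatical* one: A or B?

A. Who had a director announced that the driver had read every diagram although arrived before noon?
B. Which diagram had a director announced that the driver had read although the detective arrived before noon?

In A, the wh-phrase is extracted from inside an adjunct island (introduced by "although"), which blocks movement.
In B, the extraction path crosses only that-complement boundaries, which are transparent.
So B is grammatical.

B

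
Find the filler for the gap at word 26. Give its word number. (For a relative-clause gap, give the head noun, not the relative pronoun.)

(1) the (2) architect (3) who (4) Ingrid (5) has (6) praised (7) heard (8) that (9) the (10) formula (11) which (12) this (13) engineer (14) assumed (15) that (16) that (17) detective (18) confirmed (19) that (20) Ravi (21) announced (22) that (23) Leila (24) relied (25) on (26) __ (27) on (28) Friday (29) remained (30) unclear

The gap at 26 is the prepositional object of "relied", inside a relative clause.
The relative pronoun is "which" (word 11); it is bound by the head noun immediately before it.
Its filler is the head noun "formula", at word 10.

10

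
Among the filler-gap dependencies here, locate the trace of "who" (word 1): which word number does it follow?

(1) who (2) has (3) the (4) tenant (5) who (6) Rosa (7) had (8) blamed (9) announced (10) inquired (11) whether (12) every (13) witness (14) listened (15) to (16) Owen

9

The displaced element is "who" (word 1).
It is linked across 1 clause boundary (Ø).
It functions as the subject of "inquired", so the gap sits immediately after word 9 ("announced").
Base order: The tenant who Rosa had blamed has announced who inquired whether every witness listened to Owen.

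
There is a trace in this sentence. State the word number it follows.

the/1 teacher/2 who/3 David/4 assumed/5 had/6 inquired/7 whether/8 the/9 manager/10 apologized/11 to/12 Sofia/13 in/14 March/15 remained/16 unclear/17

5

The displaced element is "the teacher" (word 2).
It is linked across 1 clause boundary (Ø).
It functions as the subject of "inquired", so the gap sits immediately after word 5 ("assumed").
Base order: David assumed that the teacher had inquired whether the manager apologized to Sofia in March.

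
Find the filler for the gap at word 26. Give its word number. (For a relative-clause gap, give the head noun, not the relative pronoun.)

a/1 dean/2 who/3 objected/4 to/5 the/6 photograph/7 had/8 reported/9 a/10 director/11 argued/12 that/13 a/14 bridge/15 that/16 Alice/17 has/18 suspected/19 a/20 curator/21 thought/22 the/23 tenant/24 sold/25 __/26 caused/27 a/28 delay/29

15

The gap at 26 is the object of "sold", inside a relative clause.
The relative pronoun is "that" (word 16); it is bound by the head noun immediately before it.
Its filler is the head noun "bridge", at word 15.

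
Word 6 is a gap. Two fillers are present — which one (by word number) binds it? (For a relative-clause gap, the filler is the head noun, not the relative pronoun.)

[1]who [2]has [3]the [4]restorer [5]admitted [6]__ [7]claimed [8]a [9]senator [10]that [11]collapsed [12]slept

The marked gap is the subject of "claimed".
Its filler is the fronted wh-phrase "who", at word 1.
(The other dependency links word 9 to a gap after word 10.)

1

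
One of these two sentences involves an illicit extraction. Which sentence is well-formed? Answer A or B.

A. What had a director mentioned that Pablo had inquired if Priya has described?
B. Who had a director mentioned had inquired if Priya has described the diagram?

B

In A, the wh-phrase is extracted from inside a wh-island (introduced by "if"), which blocks movement.
In B, the extraction path crosses only that-complement boundaries, which are transparent.
So B is grammatical.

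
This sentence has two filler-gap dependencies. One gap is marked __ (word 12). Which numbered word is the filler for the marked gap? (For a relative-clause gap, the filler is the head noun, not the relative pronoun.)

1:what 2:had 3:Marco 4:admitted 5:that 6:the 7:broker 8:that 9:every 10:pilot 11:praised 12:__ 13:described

7

The marked gap is inside the relative clause, the direct object of "praised".
Its filler is the head noun "broker" (via "that"), at word 7.
(The other dependency links word 1 to a gap after word 13.)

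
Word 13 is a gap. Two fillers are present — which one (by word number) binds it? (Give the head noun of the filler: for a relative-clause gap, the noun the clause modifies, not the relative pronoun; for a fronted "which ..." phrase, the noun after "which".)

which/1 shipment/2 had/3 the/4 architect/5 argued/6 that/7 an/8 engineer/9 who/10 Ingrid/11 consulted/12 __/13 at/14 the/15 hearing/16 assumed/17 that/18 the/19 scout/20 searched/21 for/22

The marked gap is inside the relative clause, the direct object of "consulted".
Its filler is the head noun "engineer" (via "who"), at word 9.
(The other dependency links word 2 to a gap after word 22.)

9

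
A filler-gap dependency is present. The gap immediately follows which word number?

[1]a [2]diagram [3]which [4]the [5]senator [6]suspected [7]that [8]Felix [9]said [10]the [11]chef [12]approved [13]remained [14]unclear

The displaced element is "a diagram" (word 2).
It is linked across 2 clause boundaries (that → Ø).
It functions as the direct object of "approved", so the gap sits immediately after word 12 ("approved").
Base order: The senator suspected that Felix said the chef approved a diagram.

12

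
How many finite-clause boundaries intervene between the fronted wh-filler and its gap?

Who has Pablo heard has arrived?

1

"who" is extracted from the subject of "arrived".
Boundaries crossed, outermost first: [Ø] — 1 in total.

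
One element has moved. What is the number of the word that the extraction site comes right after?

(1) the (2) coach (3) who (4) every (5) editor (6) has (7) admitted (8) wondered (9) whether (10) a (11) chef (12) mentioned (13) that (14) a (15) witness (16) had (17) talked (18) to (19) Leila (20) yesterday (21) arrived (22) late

The displaced element is "the coach" (word 2).
It is linked across 1 clause boundary (Ø).
It functions as the subject of "wondered", so the gap sits immediately after word 7 ("admitted").
Base order: Every editor has admitted that the coach wondered whether a chef mentioned that a witness had talked to Leila yesterday.

7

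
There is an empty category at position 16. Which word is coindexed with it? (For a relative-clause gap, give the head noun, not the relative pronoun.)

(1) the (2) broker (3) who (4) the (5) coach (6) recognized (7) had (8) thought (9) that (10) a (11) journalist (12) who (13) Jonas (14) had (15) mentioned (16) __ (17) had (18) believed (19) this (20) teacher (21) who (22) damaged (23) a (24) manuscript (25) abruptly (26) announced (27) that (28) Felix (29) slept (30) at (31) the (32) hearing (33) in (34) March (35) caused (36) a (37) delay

11

The gap at 16 is the subject of "believed", inside a relative clause.
The relative pronoun is "who" (word 12); it is bound by the head noun immediately before it.
Its filler is the head noun "journalist", at word 11.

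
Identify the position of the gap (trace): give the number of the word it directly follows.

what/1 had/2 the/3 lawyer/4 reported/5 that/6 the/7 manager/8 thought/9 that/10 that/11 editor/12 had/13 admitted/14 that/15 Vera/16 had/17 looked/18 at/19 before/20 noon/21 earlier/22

The displaced element is "what" (word 1).
It is linked across 3 clause boundaries (that → that → that).
It functions as the object of the preposition "at" of "looked", so the gap sits immediately after word 19 ("at").
Base order: The lawyer had reported that the manager thought that that editor had admitted that Vera had looked at what before noon earlier.

19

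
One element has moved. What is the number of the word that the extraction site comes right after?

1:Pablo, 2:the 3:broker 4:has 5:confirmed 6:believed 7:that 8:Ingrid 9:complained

The displaced element is "Pablo" (word 1).
It is linked across 1 clause boundary (Ø).
It functions as the subject of "believed", so the gap sits immediately after word 5 ("confirmed").
Base order: The broker has confirmed that Pablo believed that Ingrid complained.

5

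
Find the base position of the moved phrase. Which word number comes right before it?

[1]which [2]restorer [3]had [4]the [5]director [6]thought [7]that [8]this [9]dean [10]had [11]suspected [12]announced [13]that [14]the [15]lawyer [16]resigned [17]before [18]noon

11

The displaced element is "which restorer" (word 2).
It is linked across 2 clause boundaries (that → Ø).
It functions as the subject of "announced", so the gap sits immediately after word 11 ("suspected").
Base order: The director had thought that this dean had suspected that which restorer announced that the lawyer resigned before noon.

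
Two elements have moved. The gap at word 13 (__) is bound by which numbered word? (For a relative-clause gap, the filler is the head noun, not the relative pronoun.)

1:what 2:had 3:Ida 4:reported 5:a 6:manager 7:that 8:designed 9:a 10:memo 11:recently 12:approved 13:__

1

The marked gap is the direct object of "approved".
Its filler is the fronted wh-phrase "what", at word 1.
(The other dependency links word 6 to a gap after word 7.)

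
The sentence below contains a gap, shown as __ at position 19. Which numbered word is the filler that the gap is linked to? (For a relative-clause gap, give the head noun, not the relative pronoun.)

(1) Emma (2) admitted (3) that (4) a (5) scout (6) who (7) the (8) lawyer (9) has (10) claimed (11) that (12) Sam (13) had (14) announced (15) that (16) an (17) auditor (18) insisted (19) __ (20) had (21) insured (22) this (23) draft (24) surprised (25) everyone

5

The gap at 19 is the subject of "insured", inside a relative clause.
The relative pronoun is "who" (word 6); it is bound by the head noun immediately before it.
Its filler is the head noun "scout", at word 5.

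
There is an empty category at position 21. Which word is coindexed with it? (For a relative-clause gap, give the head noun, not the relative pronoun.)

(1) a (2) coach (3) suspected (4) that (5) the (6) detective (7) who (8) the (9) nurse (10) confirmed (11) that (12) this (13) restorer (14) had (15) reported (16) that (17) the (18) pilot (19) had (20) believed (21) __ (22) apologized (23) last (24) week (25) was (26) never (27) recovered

The gap at 21 is the subject of "apologized", inside a relative clause.
The relative pronoun is "who" (word 7); it is bound by the head noun immediately before it.
Its filler is the head noun "detective", at word 6.

6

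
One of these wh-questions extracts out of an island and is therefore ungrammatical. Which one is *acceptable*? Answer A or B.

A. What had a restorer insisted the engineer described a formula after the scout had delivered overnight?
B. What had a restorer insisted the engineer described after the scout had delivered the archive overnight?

In A, the wh-phrase is extracted from inside an adjunct island (introduced by "after"), which blocks movement.
In B, the extraction path crosses only that-complement boundaries, which are transparent.
So B is grammatical.

B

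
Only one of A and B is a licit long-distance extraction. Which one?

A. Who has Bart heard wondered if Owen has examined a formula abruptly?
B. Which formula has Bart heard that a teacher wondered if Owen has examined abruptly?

A

In B, the wh-phrase is extracted from inside a wh-island (introduced by "if"), which blocks movement.
In A, the extraction path crosses only that-complement boundaries, which are transparent.
So A is grammatical.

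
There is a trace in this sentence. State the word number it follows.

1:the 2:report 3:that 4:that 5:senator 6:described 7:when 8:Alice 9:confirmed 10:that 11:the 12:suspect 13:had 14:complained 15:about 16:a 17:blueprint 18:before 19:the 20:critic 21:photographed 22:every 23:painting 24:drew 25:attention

6

The displaced element is "the report" (word 2).
It functions as the direct object of "described", so the gap sits immediately after word 6 ("described").
Base order: That senator described the report when Alice confirmed that the suspect had complained about a blueprint before the critic photographed every painting.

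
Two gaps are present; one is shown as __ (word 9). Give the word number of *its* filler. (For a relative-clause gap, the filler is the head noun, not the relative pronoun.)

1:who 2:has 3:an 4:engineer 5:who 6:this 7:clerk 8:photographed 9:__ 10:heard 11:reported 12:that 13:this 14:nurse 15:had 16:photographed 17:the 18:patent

4

The marked gap is inside the relative clause, the direct object of "photographed".
Its filler is the head noun "engineer" (via "who"), at word 4.
(The other dependency links word 1 to a gap after word 10.)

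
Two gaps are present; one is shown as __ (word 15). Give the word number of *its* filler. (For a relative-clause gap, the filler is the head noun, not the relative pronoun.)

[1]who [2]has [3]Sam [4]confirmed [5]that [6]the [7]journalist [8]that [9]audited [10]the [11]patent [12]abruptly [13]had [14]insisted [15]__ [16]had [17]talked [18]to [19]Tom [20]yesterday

The marked gap is the subject of "talked".
Its filler is the fronted wh-phrase "who", at word 1.
(The other dependency links word 7 to a gap after word 8.)

1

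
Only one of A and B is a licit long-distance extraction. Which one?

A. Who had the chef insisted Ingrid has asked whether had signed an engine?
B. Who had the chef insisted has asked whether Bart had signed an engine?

B

In A, the wh-phrase is extracted from inside a wh-island (introduced by "whether"), which blocks movement.
In B, the extraction path crosses only that-complement boundaries, which are transparent.
So B is grammatical.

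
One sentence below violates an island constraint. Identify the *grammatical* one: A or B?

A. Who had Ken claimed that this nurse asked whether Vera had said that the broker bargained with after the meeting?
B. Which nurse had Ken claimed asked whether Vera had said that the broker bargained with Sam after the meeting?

In A, the wh-phrase is extracted from inside a wh-island (introduced by "whether"), which blocks movement.
In B, the extraction path crosses only that-complement boundaries, which are transparent.
So B is grammatical.

B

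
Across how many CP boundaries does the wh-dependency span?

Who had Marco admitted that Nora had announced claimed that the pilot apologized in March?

2

"who" is extracted from the subject of "claimed".
Boundaries crossed, outermost first: [that], [Ø] — 2 in total.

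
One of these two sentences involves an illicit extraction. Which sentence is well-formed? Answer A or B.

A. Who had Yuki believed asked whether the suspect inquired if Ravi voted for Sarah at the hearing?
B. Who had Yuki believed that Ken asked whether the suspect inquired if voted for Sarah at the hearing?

A

In B, the wh-phrase is extracted from inside a wh-island (introduced by "whether"), which blocks movement.
In A, the extraction path crosses only that-complement boundaries, which are transparent.
So A is grammatical.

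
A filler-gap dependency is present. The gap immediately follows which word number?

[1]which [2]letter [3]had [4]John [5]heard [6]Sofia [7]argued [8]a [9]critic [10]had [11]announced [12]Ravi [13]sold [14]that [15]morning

13

The displaced element is "which letter" (word 2).
It is linked across 3 clause boundaries (Ø → Ø → Ø).
It functions as the direct object of "sold", so the gap sits immediately after word 13 ("sold").
Base order: John had heard Sofia argued a critic had announced Ravi sold which letter that morning.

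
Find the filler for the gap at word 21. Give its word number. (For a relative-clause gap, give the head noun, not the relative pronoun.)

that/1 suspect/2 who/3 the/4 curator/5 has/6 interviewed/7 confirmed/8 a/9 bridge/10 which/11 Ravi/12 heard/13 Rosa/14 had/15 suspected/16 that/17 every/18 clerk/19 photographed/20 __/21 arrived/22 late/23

The gap at 21 is the object of "photographed", inside a relative clause.
The relative pronoun is "which" (word 11); it is bound by the head noun immediately before it.
Its filler is the head noun "bridge", at word 10.

10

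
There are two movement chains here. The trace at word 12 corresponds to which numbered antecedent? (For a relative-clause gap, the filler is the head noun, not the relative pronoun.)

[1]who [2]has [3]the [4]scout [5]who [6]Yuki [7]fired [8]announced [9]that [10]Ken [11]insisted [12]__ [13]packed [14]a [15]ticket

The marked gap is the subject of "packed".
Its filler is the fronted wh-phrase "who", at word 1.
(The other dependency links word 4 to a gap after word 7.)

1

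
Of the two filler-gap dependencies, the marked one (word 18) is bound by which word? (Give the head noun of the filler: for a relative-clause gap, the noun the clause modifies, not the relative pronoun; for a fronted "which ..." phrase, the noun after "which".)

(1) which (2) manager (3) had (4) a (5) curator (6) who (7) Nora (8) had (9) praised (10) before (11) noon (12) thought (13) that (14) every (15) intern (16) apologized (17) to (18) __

2

The marked gap is the object of the preposition "to" of "apologized".
Its filler is the fronted wh-phrase "which manager", at word 2.
(The other dependency links word 5 to a gap after word 9.)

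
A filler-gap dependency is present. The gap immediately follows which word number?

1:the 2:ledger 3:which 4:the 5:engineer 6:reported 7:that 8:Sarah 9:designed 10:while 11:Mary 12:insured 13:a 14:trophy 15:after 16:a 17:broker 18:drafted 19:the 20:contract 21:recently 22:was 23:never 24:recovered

The displaced element is "the ledger" (word 2).
It is linked across 1 clause boundary (that).
It functions as the direct object of "designed", so the gap sits immediately after word 9 ("designed").
Base order: The engineer reported that Sarah designed the ledger while Mary insured a trophy after a broker drafted the contract recently.

9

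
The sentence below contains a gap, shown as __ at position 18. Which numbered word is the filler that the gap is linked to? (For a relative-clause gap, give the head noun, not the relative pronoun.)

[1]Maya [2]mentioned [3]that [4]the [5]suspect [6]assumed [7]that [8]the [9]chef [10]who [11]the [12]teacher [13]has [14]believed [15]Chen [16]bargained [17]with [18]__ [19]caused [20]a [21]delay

The gap at 18 is the prepositional object of "bargained", inside a relative clause.
The relative pronoun is "who" (word 10); it is bound by the head noun immediately before it.
Its filler is the head noun "chef", at word 9.

9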